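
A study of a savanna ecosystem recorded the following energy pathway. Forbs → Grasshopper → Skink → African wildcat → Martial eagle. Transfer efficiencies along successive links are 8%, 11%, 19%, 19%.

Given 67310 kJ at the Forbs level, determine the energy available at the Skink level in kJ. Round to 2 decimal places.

Grasshopper: 67310 × 0.08 = 5384.8 kJ
Skink: 5384.8 × 0.11 = 592.328 kJ

592.33 kJ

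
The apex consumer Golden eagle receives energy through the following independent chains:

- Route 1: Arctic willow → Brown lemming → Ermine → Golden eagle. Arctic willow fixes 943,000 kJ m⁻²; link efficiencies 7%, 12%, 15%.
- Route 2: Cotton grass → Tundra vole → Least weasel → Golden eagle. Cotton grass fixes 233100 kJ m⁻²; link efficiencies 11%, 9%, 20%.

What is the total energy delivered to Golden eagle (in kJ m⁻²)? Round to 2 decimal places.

Route 1: 943000 × 0.07 × 0.12 × 0.15 = 1188.18 kJ m⁻²
Route 2: 233100 × 0.11 × 0.09 × 0.2 = 461.538 kJ m⁻²
Total at Golden eagle: 1188.18 + 461.538 = 1649.718 kJ m⁻²

1649.72 kJ m⁻²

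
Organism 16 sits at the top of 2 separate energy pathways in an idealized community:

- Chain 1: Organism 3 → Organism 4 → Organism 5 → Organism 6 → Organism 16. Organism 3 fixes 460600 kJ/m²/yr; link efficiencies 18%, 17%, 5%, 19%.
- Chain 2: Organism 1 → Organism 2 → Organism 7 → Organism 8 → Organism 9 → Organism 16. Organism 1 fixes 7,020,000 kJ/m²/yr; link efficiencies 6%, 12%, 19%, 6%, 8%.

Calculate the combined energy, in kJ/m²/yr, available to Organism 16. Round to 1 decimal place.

Chain 1: 460600 × 0.18 × 0.17 × 0.05 × 0.19 = 133.89642 kJ/m²/yr
Chain 2: 7020000 × 0.06 × 0.12 × 0.19 × 0.06 × 0.08 = 46.096128 kJ/m²/yr
Total at Organism 16: 133.89642 + 46.096128 = 179.992548 kJ/m²/yr

180.0 kJ/m²/yr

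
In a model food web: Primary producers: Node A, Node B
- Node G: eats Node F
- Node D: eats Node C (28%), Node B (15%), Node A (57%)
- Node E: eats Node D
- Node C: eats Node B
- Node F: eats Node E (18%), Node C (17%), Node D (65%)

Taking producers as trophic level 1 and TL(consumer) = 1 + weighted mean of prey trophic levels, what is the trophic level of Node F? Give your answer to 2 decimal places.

Node C: 1 + 1 = 2
Node D: 1 + (0.28×2 + 0.15×1 + 0.57×1) = 2.28
Node E: 1 + 2.28 = 3.28
Node F: 1 + (0.18×3.28 + 0.17×2 + 0.65×2.28) = 3.4124
Node G: 1 + 3.4124 = 4.4124

3.41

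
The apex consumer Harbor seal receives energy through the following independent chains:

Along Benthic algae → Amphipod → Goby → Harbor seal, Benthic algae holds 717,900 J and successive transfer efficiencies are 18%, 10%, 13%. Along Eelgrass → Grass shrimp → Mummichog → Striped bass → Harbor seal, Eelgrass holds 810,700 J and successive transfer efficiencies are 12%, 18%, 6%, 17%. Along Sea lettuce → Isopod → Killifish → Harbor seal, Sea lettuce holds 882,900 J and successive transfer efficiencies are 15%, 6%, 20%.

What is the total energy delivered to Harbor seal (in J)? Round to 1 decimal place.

3447.7 J

Via Benthic algae: 717900 × 0.18 × 0.1 × 0.13 = 1679.886 J
Via Eelgrass: 810700 × 0.12 × 0.18 × 0.06 × 0.17 = 178.613424 J
Via Sea lettuce: 882900 × 0.15 × 0.06 × 0.2 = 1589.22 J
Total at Harbor seal: 1679.886 + 178.613424 + 1589.22 = 3447.719424 J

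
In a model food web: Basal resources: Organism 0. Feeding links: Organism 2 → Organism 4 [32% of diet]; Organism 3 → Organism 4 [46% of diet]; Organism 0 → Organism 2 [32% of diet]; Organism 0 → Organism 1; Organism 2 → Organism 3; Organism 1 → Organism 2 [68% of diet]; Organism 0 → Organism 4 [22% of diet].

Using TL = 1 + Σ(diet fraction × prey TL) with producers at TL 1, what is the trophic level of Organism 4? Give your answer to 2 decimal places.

Organism 1: 1 + 1 = 2
Organism 2: 1 + (0.32×1 + 0.68×2) = 2.68
Organism 3: 1 + 2.68 = 3.68
Organism 4: 1 + (0.46×3.68 + 0.22×1 + 0.32×2.68) = 3.7704

3.77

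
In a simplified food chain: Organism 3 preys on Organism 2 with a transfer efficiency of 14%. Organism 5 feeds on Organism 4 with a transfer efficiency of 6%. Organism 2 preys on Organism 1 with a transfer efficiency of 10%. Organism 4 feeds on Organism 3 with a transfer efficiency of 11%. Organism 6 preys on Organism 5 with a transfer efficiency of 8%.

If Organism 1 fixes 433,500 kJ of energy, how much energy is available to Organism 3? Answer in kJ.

Organism 2: 433500 × 0.1 = 43350 kJ
Organism 3: 43350 × 0.14 = 6069 kJ

6069 kJ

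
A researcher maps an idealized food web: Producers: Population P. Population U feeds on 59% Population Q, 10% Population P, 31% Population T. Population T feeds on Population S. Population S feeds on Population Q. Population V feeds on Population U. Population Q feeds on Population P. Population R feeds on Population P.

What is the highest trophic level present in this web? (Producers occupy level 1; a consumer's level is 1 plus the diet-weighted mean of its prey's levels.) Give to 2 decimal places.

Population Q: 1 + 1 = 2
Population R: 1 + 1 = 2
Population S: 1 + 2 = 3
Population T: 1 + 3 = 4
Population U: 1 + (0.59×2 + 0.1×1 + 0.31×4) = 3.52
Population V: 1 + 3.52 = 4.52

4.52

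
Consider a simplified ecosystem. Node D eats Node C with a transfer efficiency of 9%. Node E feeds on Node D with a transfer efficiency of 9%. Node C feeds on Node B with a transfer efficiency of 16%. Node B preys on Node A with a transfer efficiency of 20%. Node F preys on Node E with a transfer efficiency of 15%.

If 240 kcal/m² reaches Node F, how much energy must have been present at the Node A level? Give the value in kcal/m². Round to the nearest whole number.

Cumulative transfer efficiency: 0.2 × 0.16 × 0.09 × 0.09 × 0.15 = 0.00003888
Node A energy = 240 / 0.00003888 = 6172840 kcal/m²

6172840 kcal/m²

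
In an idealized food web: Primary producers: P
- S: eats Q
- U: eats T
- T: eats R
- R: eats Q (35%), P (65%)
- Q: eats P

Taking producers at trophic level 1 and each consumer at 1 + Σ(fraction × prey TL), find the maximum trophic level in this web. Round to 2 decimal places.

Q: 1 + 1 = 2
R: 1 + (0.35×2 + 0.65×1) = 2.35
S: 1 + 2 = 3
T: 1 + 2.35 = 3.35
U: 1 + 3.35 = 4.35

4.35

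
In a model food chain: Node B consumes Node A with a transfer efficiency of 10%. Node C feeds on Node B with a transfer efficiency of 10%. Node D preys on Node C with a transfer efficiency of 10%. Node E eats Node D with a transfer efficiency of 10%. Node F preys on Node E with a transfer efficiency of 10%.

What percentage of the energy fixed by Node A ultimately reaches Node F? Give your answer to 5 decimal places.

0.00100%

Product of link efficiencies: 0.1 × 0.1 × 0.1 × 0.1 × 0.1 = 0.00001
As a percentage: 0.00001 × 100 = 0.00100%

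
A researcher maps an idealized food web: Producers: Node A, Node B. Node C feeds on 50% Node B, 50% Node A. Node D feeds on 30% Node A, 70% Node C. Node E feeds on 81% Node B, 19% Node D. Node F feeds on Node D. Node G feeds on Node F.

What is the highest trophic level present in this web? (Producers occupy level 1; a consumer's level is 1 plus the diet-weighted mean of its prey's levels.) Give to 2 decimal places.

Node C: 1 + (0.5×1 + 0.5×1) = 2
Node D: 1 + (0.3×1 + 0.7×2) = 2.7
Node E: 1 + (0.81×1 + 0.19×2.7) = 2.323
Node F: 1 + 2.7 = 3.7
Node G: 1 + 3.7 = 4.7

4.70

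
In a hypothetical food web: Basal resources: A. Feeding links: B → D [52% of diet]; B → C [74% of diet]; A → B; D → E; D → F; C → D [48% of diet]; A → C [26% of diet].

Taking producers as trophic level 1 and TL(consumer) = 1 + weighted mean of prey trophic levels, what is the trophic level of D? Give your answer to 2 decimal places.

B: 1 + 1 = 2
C: 1 + (0.74×2 + 0.26×1) = 2.74
D: 1 + (0.48×2.74 + 0.52×2) = 3.3552
E: 1 + 3.3552 = 4.3552
F: 1 + 3.3552 = 4.3552

3.36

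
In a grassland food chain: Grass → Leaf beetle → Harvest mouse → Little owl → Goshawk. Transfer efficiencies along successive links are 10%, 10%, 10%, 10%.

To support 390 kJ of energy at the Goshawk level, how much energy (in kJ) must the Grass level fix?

Cumulative transfer efficiency: 0.1 × 0.1 × 0.1 × 0.1 = 0.0001
Grass energy = 390 / 0.0001 = 3900000 kJ

3900000 kJ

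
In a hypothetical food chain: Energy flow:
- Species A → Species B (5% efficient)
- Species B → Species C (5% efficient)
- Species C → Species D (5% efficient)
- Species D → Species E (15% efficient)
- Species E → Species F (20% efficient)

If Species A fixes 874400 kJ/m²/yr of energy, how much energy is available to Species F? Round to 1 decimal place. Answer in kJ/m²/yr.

3.3 kJ/m²/yr

Species B: 874400 × 0.05 = 43720 kJ/m²/yr
Species C: 43720 × 0.05 = 2186 kJ/m²/yr
Species D: 2186 × 0.05 = 109.3 kJ/m²/yr
Species E: 109.3 × 0.15 = 16.395 kJ/m²/yr
Species F: 16.395 × 0.2 = 3.279 kJ/m²/yr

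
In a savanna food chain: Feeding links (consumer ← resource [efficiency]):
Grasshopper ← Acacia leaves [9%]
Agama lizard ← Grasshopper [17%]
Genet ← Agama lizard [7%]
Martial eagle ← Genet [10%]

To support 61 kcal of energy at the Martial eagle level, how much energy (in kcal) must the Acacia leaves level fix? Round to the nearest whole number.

569561 kcal

Cumulative transfer efficiency: 0.09 × 0.17 × 0.07 × 0.1 = 0.0001071
Acacia leaves energy = 61 / 0.0001071 = 569561 kcal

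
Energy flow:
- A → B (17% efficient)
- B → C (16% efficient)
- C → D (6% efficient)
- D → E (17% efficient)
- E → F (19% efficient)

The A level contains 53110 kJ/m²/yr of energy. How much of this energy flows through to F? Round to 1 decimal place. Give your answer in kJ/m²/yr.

B: 53110 × 0.17 = 9028.7 kJ/m²/yr
C: 9028.7 × 0.16 = 1444.592 kJ/m²/yr
D: 1444.592 × 0.06 = 86.67552 kJ/m²/yr
E: 86.67552 × 0.17 = 14.7348384 kJ/m²/yr
F: 14.7348384 × 0.19 = 2.799619296 kJ/m²/yr

2.8 kJ/m²/yr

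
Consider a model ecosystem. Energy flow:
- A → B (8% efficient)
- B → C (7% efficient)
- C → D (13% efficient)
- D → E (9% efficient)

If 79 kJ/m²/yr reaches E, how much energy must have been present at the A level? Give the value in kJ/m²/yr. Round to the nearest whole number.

1205739 kJ/m²/yr

Cumulative transfer efficiency: 0.08 × 0.07 × 0.13 × 0.09 = 0.00006552
A energy = 79 / 0.00006552 = 1205739 kJ/m²/yr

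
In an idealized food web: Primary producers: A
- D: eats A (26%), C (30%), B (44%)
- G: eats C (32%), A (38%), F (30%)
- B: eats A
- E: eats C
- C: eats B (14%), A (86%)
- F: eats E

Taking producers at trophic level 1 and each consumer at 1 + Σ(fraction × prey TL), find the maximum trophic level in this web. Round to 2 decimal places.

B: 1 + 1 = 2
C: 1 + (0.14×2 + 0.86×1) = 2.14
D: 1 + (0.26×1 + 0.3×2.14 + 0.44×2) = 2.782
E: 1 + 2.14 = 3.14
F: 1 + 3.14 = 4.14
G: 1 + (0.32×2.14 + 0.38×1 + 0.3×4.14) = 3.3068

4.14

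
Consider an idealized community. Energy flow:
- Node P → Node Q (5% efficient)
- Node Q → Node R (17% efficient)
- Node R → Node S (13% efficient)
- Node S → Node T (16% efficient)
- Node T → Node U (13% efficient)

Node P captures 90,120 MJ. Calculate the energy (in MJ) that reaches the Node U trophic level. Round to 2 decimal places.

Node Q: 90120 × 0.05 = 4506 MJ
Node R: 4506 × 0.17 = 766.02 MJ
Node S: 766.02 × 0.13 = 99.5826 MJ
Node T: 99.5826 × 0.16 = 15.933216 MJ
Node U: 15.933216 × 0.13 = 2.07131808 MJ

2.07 MJ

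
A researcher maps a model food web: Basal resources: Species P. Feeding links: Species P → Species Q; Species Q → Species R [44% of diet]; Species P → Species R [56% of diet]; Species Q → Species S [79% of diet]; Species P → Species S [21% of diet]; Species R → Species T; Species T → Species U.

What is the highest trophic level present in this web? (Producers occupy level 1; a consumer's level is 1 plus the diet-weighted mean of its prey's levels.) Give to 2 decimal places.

Species Q: 1 + 1 = 2
Species R: 1 + (0.44×2 + 0.56×1) = 2.44
Species S: 1 + (0.79×2 + 0.21×1) = 2.79
Species T: 1 + 2.44 = 3.44
Species U: 1 + 3.44 = 4.44

4.44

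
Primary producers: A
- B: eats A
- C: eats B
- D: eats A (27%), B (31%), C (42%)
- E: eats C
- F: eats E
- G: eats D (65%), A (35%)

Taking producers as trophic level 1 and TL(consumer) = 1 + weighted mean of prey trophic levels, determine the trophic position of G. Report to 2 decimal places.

3.40

B: 1 + 1 = 2
C: 1 + 2 = 3
D: 1 + (0.27×1 + 0.31×2 + 0.42×3) = 3.15
E: 1 + 3 = 4
F: 1 + 4 = 5
G: 1 + (0.65×3.15 + 0.35×1) = 3.3975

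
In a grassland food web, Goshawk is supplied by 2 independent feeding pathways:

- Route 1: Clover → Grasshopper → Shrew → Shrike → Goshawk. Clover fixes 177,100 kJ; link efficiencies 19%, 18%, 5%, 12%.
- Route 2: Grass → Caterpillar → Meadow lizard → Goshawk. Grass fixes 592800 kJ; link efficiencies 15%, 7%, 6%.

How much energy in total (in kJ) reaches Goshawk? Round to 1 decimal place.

409.8 kJ

Route 1: 177100 × 0.19 × 0.18 × 0.05 × 0.12 = 36.34092 kJ
Route 2: 592800 × 0.15 × 0.07 × 0.06 = 373.464 kJ
Total at Goshawk: 36.34092 + 373.464 = 409.80492 kJ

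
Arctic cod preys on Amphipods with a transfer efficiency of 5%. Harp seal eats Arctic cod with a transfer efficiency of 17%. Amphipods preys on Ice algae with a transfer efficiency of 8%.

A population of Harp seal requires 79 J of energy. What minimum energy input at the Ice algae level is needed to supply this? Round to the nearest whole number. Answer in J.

116176 J

Cumulative transfer efficiency: 0.08 × 0.05 × 0.17 = 0.00068
Ice algae energy = 79 / 0.00068 = 116176 J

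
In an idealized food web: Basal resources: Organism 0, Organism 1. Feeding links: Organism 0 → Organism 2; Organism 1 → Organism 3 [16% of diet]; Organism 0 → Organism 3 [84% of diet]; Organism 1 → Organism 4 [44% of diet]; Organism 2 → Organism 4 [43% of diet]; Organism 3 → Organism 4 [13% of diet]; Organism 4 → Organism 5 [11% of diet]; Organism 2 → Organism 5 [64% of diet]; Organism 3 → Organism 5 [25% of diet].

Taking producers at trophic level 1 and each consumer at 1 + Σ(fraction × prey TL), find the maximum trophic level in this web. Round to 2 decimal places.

Organism 2: 1 + 1 = 2
Organism 3: 1 + (0.16×1 + 0.84×1) = 2
Organism 4: 1 + (0.44×1 + 0.43×2 + 0.13×2) = 2.56
Organism 5: 1 + (0.11×2.56 + 0.64×2 + 0.25×2) = 3.0616

3.06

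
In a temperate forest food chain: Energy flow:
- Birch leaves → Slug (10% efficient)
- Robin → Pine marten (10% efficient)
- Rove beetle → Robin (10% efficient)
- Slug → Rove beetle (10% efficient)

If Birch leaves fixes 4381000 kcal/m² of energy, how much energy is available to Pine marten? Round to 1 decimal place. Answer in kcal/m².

Slug: 4381000 × 0.1 = 438100 kcal/m²
Rove beetle: 438100 × 0.1 = 43810 kcal/m²
Robin: 43810 × 0.1 = 4381 kcal/m²
Pine marten: 4381 × 0.1 = 438.1 kcal/m²

438.1 kcal/m²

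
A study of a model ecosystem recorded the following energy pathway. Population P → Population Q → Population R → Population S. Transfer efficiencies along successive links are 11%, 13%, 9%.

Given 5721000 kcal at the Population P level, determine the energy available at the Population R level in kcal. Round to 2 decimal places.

81810.30 kcal

Population Q: 5721000 × 0.11 = 629310 kcal
Population R: 629310 × 0.13 = 81810.3 kcal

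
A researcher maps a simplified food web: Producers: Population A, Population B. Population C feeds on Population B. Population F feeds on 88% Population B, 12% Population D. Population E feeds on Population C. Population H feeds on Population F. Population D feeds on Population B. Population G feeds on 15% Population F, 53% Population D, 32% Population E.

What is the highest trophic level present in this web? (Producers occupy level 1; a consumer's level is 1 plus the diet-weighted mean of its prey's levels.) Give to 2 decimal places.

Population C: 1 + 1 = 2
Population D: 1 + 1 = 2
Population E: 1 + 2 = 3
Population F: 1 + (0.88×1 + 0.12×2) = 2.12
Population G: 1 + (0.15×2.12 + 0.53×2 + 0.32×3) = 3.338
Population H: 1 + 2.12 = 3.12

3.34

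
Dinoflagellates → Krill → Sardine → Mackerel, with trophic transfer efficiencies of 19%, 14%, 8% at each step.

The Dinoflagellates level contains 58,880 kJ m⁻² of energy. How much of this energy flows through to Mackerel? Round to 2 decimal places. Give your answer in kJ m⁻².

125.30 kJ m⁻²

Krill: 58880 × 0.19 = 11187.2 kJ m⁻²
Sardine: 11187.2 × 0.14 = 1566.208 kJ m⁻²
Mackerel: 1566.208 × 0.08 = 125.29664 kJ m⁻²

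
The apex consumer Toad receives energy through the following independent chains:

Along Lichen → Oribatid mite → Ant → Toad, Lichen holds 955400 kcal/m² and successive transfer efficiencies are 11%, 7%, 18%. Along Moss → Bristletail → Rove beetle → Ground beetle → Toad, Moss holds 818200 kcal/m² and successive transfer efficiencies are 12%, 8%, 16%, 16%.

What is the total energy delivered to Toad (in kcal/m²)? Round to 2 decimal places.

Via Lichen: 955400 × 0.11 × 0.07 × 0.18 = 1324.1844 kcal/m²
Via Moss: 818200 × 0.12 × 0.08 × 0.16 × 0.16 = 201.080832 kcal/m²
Total at Toad: 1324.1844 + 201.080832 = 1525.265232 kcal/m²

1525.27 kcal/m²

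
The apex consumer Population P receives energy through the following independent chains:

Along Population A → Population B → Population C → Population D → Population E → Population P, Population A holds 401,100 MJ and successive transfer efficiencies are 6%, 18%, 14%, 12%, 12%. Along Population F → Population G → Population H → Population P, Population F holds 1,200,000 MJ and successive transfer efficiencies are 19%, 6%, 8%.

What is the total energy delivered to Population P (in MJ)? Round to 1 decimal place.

1103.1 MJ

Via Population A: 401100 × 0.06 × 0.18 × 0.14 × 0.12 × 0.12 = 8.73307008 MJ
Via Population F: 1200000 × 0.19 × 0.06 × 0.08 = 1094.4 MJ
Total at Population P: 8.73307008 + 1094.4 = 1103.13307008 MJ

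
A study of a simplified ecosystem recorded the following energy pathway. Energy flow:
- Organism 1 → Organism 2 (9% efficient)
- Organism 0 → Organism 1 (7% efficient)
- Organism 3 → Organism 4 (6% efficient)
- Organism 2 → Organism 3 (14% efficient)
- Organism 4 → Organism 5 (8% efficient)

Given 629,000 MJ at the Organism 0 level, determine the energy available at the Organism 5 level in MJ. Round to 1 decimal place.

Organism 1: 629000 × 0.07 = 44030 MJ
Organism 2: 44030 × 0.09 = 3962.7 MJ
Organism 3: 3962.7 × 0.14 = 554.778 MJ
Organism 4: 554.778 × 0.06 = 33.28668 MJ
Organism 5: 33.28668 × 0.08 = 2.6629344 MJ

2.7 MJ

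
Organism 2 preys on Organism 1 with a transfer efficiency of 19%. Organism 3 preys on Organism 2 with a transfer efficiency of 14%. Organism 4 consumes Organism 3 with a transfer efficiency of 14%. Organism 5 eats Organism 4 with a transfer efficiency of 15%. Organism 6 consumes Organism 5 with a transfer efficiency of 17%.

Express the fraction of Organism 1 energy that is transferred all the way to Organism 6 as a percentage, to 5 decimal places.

Product of link efficiencies: 0.19 × 0.14 × 0.14 × 0.15 × 0.17 = 0.000094962
As a percentage: 0.000094962 × 100 = 0.00950%

0.00950%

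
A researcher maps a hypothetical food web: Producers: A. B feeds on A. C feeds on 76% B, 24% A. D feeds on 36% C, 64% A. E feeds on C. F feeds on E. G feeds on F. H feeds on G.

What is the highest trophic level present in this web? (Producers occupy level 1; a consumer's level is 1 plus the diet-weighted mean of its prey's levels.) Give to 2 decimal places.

6.76

B: 1 + 1 = 2
C: 1 + (0.76×2 + 0.24×1) = 2.76
D: 1 + (0.36×2.76 + 0.64×1) = 2.6336
E: 1 + 2.76 = 3.76
F: 1 + 3.76 = 4.76
G: 1 + 4.76 = 5.76
H: 1 + 5.76 = 6.76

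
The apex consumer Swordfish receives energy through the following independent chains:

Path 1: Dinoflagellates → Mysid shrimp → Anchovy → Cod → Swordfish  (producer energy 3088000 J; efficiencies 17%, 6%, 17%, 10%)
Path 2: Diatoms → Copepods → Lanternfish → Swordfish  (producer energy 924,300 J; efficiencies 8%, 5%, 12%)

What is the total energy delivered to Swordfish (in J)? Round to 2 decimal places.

979.12 J

Path 1: 3088000 × 0.17 × 0.06 × 0.17 × 0.1 = 535.4592 J
Path 2: 924300 × 0.08 × 0.05 × 0.12 = 443.664 J
Total at Swordfish: 535.4592 + 443.664 = 979.1232 J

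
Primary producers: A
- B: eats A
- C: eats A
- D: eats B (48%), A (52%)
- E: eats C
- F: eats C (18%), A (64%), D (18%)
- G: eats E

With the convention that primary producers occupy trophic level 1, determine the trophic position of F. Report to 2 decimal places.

2.45

B: 1 + 1 = 2
C: 1 + 1 = 2
D: 1 + (0.48×2 + 0.52×1) = 2.48
E: 1 + 2 = 3
F: 1 + (0.18×2 + 0.64×1 + 0.18×2.48) = 2.4464
G: 1 + 3 = 4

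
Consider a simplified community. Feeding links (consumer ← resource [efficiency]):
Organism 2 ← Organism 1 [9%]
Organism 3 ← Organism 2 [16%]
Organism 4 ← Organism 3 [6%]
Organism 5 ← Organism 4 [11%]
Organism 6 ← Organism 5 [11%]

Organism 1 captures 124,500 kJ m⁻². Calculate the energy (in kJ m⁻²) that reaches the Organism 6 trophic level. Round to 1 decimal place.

Organism 2: 124500 × 0.09 = 11205 kJ m⁻²
Organism 3: 11205 × 0.16 = 1792.8 kJ m⁻²
Organism 4: 1792.8 × 0.06 = 107.568 kJ m⁻²
Organism 5: 107.568 × 0.11 = 11.83248 kJ m⁻²
Organism 6: 11.83248 × 0.11 = 1.3015728 kJ m⁻²

1.3 kJ m⁻²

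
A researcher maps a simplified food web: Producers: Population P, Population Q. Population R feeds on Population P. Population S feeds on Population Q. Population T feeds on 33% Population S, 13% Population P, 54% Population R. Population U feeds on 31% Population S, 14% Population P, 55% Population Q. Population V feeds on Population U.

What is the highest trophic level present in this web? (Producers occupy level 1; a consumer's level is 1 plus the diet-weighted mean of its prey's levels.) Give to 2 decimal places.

3.31

Population R: 1 + 1 = 2
Population S: 1 + 1 = 2
Population T: 1 + (0.33×2 + 0.13×1 + 0.54×2) = 2.87
Population U: 1 + (0.31×2 + 0.14×1 + 0.55×1) = 2.31
Population V: 1 + 2.31 = 3.31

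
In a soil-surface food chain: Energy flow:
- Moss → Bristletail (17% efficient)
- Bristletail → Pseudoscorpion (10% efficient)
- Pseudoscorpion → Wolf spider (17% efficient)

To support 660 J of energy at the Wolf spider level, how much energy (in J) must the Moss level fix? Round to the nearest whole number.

Cumulative transfer efficiency: 0.17 × 0.1 × 0.17 = 0.00289
Moss energy = 660 / 0.00289 = 228374 J

228374 J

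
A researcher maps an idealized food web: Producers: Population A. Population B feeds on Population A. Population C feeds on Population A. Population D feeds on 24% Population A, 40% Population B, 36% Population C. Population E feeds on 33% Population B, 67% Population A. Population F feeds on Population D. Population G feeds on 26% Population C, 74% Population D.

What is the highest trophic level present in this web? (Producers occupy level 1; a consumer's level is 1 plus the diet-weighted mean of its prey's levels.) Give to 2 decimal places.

Population B: 1 + 1 = 2
Population C: 1 + 1 = 2
Population D: 1 + (0.24×1 + 0.4×2 + 0.36×2) = 2.76
Population E: 1 + (0.33×2 + 0.67×1) = 2.33
Population F: 1 + 2.76 = 3.76
Population G: 1 + (0.26×2 + 0.74×2.76) = 3.5624

3.76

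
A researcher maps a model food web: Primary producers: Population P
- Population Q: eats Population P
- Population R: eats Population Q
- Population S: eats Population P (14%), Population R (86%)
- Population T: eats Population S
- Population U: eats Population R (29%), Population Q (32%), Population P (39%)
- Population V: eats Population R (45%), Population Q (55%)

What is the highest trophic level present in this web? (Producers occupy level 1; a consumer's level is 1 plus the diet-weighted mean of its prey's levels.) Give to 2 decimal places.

Population Q: 1 + 1 = 2
Population R: 1 + 2 = 3
Population S: 1 + (0.14×1 + 0.86×3) = 3.72
Population T: 1 + 3.72 = 4.72
Population U: 1 + (0.29×3 + 0.32×2 + 0.39×1) = 2.9
Population V: 1 + (0.45×3 + 0.55×2) = 3.45

4.72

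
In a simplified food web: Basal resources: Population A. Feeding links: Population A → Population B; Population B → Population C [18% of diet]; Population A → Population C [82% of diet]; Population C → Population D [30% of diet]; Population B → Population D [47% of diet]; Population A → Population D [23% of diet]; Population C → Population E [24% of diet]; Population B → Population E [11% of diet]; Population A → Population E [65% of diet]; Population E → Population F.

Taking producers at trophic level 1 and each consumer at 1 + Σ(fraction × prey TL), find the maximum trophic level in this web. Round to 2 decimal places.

Population B: 1 + 1 = 2
Population C: 1 + (0.18×2 + 0.82×1) = 2.18
Population D: 1 + (0.3×2.18 + 0.47×2 + 0.23×1) = 2.824
Population E: 1 + (0.24×2.18 + 0.11×2 + 0.65×1) = 2.3932
Population F: 1 + 2.3932 = 3.3932

3.39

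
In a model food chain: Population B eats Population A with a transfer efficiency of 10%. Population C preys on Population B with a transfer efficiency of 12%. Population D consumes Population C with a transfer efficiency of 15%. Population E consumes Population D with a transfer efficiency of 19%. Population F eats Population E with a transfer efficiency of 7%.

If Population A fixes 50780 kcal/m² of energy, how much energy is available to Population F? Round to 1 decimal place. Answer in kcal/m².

Population B: 50780 × 0.1 = 5078 kcal/m²
Population C: 5078 × 0.12 = 609.36 kcal/m²
Population D: 609.36 × 0.15 = 91.404 kcal/m²
Population E: 91.404 × 0.19 = 17.36676 kcal/m²
Population F: 17.36676 × 0.07 = 1.2156732 kcal/m²

1.2 kcal/m²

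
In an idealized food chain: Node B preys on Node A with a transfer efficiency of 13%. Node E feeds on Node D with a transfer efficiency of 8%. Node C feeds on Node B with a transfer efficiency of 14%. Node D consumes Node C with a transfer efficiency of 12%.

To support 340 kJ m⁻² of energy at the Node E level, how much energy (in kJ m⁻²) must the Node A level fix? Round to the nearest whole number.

Cumulative transfer efficiency: 0.13 × 0.14 × 0.12 × 0.08 = 0.00017472
Node A energy = 340 / 0.00017472 = 1945971 kJ m⁻²

1945971 kJ m⁻²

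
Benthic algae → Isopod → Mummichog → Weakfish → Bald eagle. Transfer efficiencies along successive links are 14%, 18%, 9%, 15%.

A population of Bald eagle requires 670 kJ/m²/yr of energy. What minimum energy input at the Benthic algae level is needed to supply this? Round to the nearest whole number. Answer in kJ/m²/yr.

1969430 kJ/m²/yr

Cumulative transfer efficiency: 0.14 × 0.18 × 0.09 × 0.15 = 0.0003402
Benthic algae energy = 670 / 0.0003402 = 1969430 kJ/m²/yr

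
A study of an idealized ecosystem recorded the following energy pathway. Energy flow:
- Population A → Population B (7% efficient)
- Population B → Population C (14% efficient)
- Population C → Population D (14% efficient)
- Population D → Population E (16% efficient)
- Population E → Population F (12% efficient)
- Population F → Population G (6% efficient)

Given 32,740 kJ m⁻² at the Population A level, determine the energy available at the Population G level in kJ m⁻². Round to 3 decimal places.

Population B: 32740 × 0.07 = 2291.8 kJ m⁻²
Population C: 2291.8 × 0.14 = 320.852 kJ m⁻²
Population D: 320.852 × 0.14 = 44.91928 kJ m⁻²
Population E: 44.91928 × 0.16 = 7.1870848 kJ m⁻²
Population F: 7.1870848 × 0.12 = 0.862450176 kJ m⁻²
Population G: 0.862450176 × 0.06 = 0.05174701056 kJ m⁻²

0.052 kJ m⁻²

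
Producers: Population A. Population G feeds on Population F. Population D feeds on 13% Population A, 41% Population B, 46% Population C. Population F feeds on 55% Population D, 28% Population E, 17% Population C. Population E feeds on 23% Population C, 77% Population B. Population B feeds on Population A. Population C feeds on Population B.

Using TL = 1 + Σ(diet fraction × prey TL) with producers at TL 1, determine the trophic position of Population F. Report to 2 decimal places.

Population B: 1 + 1 = 2
Population C: 1 + 2 = 3
Population D: 1 + (0.13×1 + 0.41×2 + 0.46×3) = 3.33
Population E: 1 + (0.23×3 + 0.77×2) = 3.23
Population F: 1 + (0.55×3.33 + 0.28×3.23 + 0.17×3) = 4.2459
Population G: 1 + 4.2459 = 5.2459

4.25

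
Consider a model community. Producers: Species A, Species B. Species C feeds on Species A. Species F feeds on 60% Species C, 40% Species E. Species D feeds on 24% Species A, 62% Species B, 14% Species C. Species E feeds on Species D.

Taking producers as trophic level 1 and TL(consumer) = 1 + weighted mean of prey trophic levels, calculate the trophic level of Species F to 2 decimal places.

Species C: 1 + 1 = 2
Species D: 1 + (0.24×1 + 0.62×1 + 0.14×2) = 2.14
Species E: 1 + 2.14 = 3.14
Species F: 1 + (0.6×2 + 0.4×3.14) = 3.456

3.46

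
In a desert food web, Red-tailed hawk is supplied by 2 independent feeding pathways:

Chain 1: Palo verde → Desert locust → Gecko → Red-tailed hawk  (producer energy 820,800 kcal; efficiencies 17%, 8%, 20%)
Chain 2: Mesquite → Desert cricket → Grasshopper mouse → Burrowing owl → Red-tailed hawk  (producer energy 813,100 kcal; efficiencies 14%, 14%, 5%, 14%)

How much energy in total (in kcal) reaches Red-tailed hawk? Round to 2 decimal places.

2344.13 kcal

Chain 1: 820800 × 0.17 × 0.08 × 0.2 = 2232.576 kcal
Chain 2: 813100 × 0.14 × 0.14 × 0.05 × 0.14 = 111.55732 kcal
Total at Red-tailed hawk: 2232.576 + 111.55732 = 2344.13332 kcal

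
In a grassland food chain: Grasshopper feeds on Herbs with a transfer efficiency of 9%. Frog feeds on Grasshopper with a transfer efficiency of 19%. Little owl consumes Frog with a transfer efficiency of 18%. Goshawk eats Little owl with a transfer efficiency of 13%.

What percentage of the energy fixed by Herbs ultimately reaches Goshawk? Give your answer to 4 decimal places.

0.0400%

Product of link efficiencies: 0.09 × 0.19 × 0.18 × 0.13 = 0.00040014
As a percentage: 0.00040014 × 100 = 0.0400%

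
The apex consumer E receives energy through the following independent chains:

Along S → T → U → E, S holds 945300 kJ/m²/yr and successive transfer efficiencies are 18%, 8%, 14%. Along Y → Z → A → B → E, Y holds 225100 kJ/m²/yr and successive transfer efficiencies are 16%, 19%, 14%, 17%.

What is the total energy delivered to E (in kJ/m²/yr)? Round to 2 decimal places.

Via S: 945300 × 0.18 × 0.08 × 0.14 = 1905.7248 kJ/m²/yr
Via Y: 225100 × 0.16 × 0.19 × 0.14 × 0.17 = 162.864352 kJ/m²/yr
Total at E: 1905.7248 + 162.864352 = 2068.589152 kJ/m²/yr

2068.59 kJ/m²/yr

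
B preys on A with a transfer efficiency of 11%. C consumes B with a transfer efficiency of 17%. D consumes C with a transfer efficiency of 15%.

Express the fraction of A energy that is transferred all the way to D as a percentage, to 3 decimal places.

Product of link efficiencies: 0.11 × 0.17 × 0.15 = 0.002805
As a percentage: 0.002805 × 100 = 0.281%

0.281%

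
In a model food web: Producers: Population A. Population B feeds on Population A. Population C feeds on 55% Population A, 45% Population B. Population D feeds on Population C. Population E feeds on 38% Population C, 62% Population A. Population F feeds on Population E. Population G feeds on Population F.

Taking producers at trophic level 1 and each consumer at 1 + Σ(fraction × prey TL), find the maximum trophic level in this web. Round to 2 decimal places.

Population B: 1 + 1 = 2
Population C: 1 + (0.55×1 + 0.45×2) = 2.45
Population D: 1 + 2.45 = 3.45
Population E: 1 + (0.38×2.45 + 0.62×1) = 2.551
Population F: 1 + 2.551 = 3.551
Population G: 1 + 3.551 = 4.551

4.55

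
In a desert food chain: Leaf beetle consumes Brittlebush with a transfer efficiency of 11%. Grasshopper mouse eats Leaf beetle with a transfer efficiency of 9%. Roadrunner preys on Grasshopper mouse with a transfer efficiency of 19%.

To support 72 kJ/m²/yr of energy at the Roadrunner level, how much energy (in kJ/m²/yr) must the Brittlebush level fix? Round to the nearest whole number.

Cumulative transfer efficiency: 0.11 × 0.09 × 0.19 = 0.001881
Brittlebush energy = 72 / 0.001881 = 38278 kJ/m²/yr

38278 kJ/m²/yr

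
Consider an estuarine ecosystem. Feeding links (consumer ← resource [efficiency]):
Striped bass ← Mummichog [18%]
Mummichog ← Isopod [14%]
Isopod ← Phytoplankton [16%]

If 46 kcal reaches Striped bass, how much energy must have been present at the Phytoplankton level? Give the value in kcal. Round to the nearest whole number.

11409 kcal

Cumulative transfer efficiency: 0.16 × 0.14 × 0.18 = 0.004032
Phytoplankton energy = 46 / 0.004032 = 11409 kcal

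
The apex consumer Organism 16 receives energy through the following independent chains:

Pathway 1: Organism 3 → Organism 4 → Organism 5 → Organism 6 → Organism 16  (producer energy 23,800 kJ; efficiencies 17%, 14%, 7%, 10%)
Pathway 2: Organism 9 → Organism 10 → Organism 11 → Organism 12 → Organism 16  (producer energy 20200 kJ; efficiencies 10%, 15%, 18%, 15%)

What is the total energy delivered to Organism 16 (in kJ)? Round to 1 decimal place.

Pathway 1: 23800 × 0.17 × 0.14 × 0.07 × 0.1 = 3.96508 kJ
Pathway 2: 20200 × 0.1 × 0.15 × 0.18 × 0.15 = 8.181 kJ
Total at Organism 16: 3.96508 + 8.181 = 12.14608 kJ

12.1 kJ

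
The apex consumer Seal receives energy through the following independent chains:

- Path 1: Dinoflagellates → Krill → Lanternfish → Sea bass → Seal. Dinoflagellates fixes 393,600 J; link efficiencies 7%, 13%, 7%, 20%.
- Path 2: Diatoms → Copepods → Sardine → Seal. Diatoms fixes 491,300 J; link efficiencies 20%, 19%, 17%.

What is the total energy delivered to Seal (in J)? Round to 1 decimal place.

Path 1: 393600 × 0.07 × 0.13 × 0.07 × 0.2 = 50.14464 J
Path 2: 491300 × 0.2 × 0.19 × 0.17 = 3173.798 J
Total at Seal: 50.14464 + 3173.798 = 3223.94264 J

3223.9 J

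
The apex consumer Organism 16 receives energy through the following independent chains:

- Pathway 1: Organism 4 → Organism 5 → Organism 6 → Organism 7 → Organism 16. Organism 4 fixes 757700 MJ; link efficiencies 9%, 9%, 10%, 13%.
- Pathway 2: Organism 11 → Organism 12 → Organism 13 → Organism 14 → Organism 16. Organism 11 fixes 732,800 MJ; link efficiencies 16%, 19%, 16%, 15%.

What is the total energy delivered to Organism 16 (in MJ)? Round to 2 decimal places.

614.44 MJ

Pathway 1: 757700 × 0.09 × 0.09 × 0.1 × 0.13 = 79.78581 MJ
Pathway 2: 732800 × 0.16 × 0.19 × 0.16 × 0.15 = 534.65088 MJ
Total at Organism 16: 79.78581 + 534.65088 = 614.43669 MJ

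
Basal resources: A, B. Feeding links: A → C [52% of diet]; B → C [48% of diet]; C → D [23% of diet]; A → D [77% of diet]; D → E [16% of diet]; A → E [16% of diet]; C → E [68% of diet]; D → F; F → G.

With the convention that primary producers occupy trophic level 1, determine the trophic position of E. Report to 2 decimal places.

2.88

C: 1 + (0.52×1 + 0.48×1) = 2
D: 1 + (0.23×2 + 0.77×1) = 2.23
E: 1 + (0.16×2.23 + 0.16×1 + 0.68×2) = 2.8768
F: 1 + 2.23 = 3.23
G: 1 + 3.23 = 4.23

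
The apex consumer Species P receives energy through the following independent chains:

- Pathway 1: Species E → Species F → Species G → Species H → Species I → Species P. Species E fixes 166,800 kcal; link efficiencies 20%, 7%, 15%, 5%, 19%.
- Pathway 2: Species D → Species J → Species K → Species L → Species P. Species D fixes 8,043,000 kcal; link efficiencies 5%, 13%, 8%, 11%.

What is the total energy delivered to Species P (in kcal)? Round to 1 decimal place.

Pathway 1: 166800 × 0.2 × 0.07 × 0.15 × 0.05 × 0.19 = 3.32766 kcal
Pathway 2: 8043000 × 0.05 × 0.13 × 0.08 × 0.11 = 460.0596 kcal
Total at Species P: 3.32766 + 460.0596 = 463.38726 kcal

463.4 kcal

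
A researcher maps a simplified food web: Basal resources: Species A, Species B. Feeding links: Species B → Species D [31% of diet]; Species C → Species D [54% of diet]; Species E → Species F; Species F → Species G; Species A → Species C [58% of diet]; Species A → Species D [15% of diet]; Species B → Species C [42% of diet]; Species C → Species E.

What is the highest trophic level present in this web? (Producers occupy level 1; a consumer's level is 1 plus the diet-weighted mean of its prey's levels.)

Species C: 1 + (0.42×1 + 0.58×1) = 2
Species D: 1 + (0.31×1 + 0.54×2 + 0.15×1) = 2.54
Species E: 1 + 2 = 3
Species F: 1 + 3 = 4
Species G: 1 + 4 = 5

5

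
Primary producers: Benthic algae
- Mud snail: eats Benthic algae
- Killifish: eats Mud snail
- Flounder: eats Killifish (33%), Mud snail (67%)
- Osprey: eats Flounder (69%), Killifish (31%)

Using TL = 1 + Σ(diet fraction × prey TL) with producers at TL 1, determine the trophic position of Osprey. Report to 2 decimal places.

Mud snail: 1 + 1 = 2
Killifish: 1 + 2 = 3
Flounder: 1 + (0.33×3 + 0.67×2) = 3.33
Osprey: 1 + (0.69×3.33 + 0.31×3) = 4.2277

4.23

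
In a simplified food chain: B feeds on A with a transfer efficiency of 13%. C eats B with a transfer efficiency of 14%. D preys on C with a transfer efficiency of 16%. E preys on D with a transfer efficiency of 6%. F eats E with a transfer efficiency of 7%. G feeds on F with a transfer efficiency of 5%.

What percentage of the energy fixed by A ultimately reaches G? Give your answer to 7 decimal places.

0.0000612%

Product of link efficiencies: 0.13 × 0.14 × 0.16 × 0.06 × 0.07 × 0.05 = 0.00000061152
As a percentage: 0.00000061152 × 100 = 0.0000612%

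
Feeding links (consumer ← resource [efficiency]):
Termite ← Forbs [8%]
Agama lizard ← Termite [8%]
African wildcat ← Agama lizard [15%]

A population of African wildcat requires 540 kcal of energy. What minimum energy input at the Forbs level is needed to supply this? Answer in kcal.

Cumulative transfer efficiency: 0.08 × 0.08 × 0.15 = 0.00096
Forbs energy = 540 / 0.00096 = 562500 kcal

562500 kcal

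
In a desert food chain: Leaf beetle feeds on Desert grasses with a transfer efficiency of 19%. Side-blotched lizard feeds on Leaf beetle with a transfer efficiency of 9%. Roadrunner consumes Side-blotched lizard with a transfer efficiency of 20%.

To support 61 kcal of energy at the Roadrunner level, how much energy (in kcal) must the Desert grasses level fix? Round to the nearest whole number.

17836 kcal

Cumulative transfer efficiency: 0.19 × 0.09 × 0.2 = 0.00342
Desert grasses energy = 61 / 0.00342 = 17836 kcal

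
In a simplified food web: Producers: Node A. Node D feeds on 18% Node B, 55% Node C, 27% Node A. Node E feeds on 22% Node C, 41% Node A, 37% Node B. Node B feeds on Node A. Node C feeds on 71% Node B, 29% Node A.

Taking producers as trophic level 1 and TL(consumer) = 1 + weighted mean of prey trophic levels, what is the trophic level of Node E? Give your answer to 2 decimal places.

Node B: 1 + 1 = 2
Node C: 1 + (0.71×2 + 0.29×1) = 2.71
Node D: 1 + (0.18×2 + 0.55×2.71 + 0.27×1) = 3.1205
Node E: 1 + (0.22×2.71 + 0.41×1 + 0.37×2) = 2.7462

2.75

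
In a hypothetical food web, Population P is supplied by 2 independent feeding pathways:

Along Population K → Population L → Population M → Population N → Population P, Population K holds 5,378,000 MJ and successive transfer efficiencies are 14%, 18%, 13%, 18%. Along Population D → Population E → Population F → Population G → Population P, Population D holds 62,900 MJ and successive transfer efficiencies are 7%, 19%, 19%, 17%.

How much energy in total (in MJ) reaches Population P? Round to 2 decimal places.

Via Population K: 5378000 × 0.14 × 0.18 × 0.13 × 0.18 = 3171.29904 MJ
Via Population D: 62900 × 0.07 × 0.19 × 0.19 × 0.17 = 27.021211 MJ
Total at Population P: 3171.29904 + 27.021211 = 3198.320251 MJ

3198.32 MJ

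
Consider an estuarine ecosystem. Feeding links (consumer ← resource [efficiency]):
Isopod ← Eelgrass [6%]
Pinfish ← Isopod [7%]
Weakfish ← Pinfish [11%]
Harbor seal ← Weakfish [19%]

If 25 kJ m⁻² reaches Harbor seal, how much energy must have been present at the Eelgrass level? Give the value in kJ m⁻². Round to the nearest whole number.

284803 kJ m⁻²

Cumulative transfer efficiency: 0.06 × 0.07 × 0.11 × 0.19 = 0.00008778
Eelgrass energy = 25 / 0.00008778 = 284803 kJ m⁻²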